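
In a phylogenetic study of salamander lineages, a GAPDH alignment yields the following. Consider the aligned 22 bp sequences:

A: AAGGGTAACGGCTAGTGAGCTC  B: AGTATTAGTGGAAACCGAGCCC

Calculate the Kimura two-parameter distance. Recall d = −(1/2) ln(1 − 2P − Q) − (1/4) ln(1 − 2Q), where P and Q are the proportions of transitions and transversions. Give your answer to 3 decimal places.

Of 22 sites, 6 differences are transitions and 5 are transversions, so P = 6/22 ≈ 0.272727 and Q = 5/22 ≈ 0.227273.
Under the Kimura two-parameter model, d = −½ ln(1 − 2P − Q) − ¼ ln(1 − 2Q).
1 − 2P − Q = 0.227273, giving −½ ln(0.227273) = 0.740802.
1 − 2Q = 0.545454, giving −¼ ln(0.545454) = 0.151534.
d = 0.740802 + 0.151534 = 0.892336.

0.892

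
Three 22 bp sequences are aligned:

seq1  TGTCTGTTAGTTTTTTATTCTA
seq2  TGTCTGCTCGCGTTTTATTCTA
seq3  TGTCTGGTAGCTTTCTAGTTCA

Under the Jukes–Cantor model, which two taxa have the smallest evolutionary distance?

seq1 and seq2

seq1–seq2: 4/22 differ, p = 0.182, d = 0.208.
seq1–seq3: 6/22 differ, p = 0.273, d = 0.339.
seq2–seq3: 7/22 differ, p = 0.318, d = 0.414.
The smallest distance is between seq1 and seq2.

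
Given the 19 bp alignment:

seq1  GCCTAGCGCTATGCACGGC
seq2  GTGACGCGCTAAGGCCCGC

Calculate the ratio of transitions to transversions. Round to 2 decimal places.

0.14

Transitions are A↔G and C↔T; transversions are all other mismatches.
Transitions: 1. Transversions: 7.
R = 1/7 = 0.142857… ≈ 0.14 (to 2 d.p.).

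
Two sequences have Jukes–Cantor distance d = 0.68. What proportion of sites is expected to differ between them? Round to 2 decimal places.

0.45

p = (3/4)(1 − e^(−4d/3)) = 0.75 × (1 − e^(-0.906667)) = 0.75 × (1 − 0.403868) = 0.447099.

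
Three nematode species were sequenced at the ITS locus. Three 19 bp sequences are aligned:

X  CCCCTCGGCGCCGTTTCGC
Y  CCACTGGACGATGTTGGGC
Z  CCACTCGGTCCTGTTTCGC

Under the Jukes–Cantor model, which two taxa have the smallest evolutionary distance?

X–Y: 7/19 differ, p = 0.368, d = 0.507.
X–Z: 4/19 differ, p = 0.211, d = 0.247.
Y–Z: 7/19 differ, p = 0.368, d = 0.507.
The smallest distance is between X and Z.

X and Z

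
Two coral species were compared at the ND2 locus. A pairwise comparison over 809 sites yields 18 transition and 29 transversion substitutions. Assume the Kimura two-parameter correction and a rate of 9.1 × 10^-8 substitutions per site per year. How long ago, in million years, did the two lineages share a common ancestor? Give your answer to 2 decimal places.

P = 18/809 ≈ 0.02225 and Q = 29/809 ≈ 0.035847.
Under the Kimura two-parameter model, d = −½ ln(1 − 2P − Q) − ¼ ln(1 − 2Q).
1 − 2P − Q = 0.919653, giving −½ ln(0.919653) = 0.041879.
1 − 2Q = 0.928306, giving −¼ ln(0.928306) = 0.018598.
d = 0.041879 + 0.018598 = 0.060477.
Under a molecular clock d = 2μt, so t = d/(2μ) = 0.060477 / (2 × 9.1 × 10^-8) = 0.33 million years.

0.33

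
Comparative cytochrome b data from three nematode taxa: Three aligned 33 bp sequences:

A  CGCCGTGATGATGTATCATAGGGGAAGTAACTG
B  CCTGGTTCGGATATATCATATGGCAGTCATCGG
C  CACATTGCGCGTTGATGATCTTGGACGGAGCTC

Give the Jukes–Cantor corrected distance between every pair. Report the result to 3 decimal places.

d(A,B) = 0.625, d(A,C) = 0.871, d(B,C) = 1.095

A–B: 14/33 sites differ → p ≈ 0.424242, d = −0.75 ln(1 − 0.565656) = 0.625439 ≈ 0.625.
A–C: 17/33 sites differ → p ≈ 0.515152, d = −0.75 ln(1 − 0.686869) = 0.870850 ≈ 0.871.
B–C: 19/33 sites differ → p ≈ 0.575758, d = −0.75 ln(1 − 0.767677) = 1.094720 ≈ 1.095.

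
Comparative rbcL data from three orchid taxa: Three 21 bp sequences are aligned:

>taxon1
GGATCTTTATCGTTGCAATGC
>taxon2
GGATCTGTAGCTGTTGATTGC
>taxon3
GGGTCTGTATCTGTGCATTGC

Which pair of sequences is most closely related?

taxon2 and taxon3

taxon1–taxon2: 7/21 differ, p = 0.333, d = 0.441.
taxon1–taxon3: 5/21 differ, p = 0.238, d = 0.286.
taxon2–taxon3: 4/21 differ, p = 0.190, d = 0.220.
The smallest distance is between taxon2 and taxon3.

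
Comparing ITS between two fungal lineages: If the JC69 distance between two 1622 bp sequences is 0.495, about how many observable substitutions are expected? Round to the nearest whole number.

588

Invert JC69: p = (3/4)(1 − e^(−4d/3)) = 0.75 × (1 − e^(-0.66)) = 0.75 × (1 − 0.516851) = 0.362362.
Expected differing sites = pL ≈ 0.362362 × 1622 = 587.751164 ≈ 588.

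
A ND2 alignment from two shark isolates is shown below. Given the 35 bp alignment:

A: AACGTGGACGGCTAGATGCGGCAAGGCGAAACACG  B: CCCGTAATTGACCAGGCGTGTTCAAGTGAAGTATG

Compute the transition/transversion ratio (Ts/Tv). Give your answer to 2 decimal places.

Transitions are A↔G and C↔T; transversions are all other mismatches.
Transitions: 14. Transversions: 5.
R = 14/5 = 2.80.

2.80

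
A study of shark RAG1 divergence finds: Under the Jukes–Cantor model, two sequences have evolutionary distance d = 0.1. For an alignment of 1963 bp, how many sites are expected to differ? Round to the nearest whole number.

184

Invert JC69: p = (3/4)(1 − e^(−4d/3)) = 0.75 × (1 − e^(-0.133333)) = 0.75 × (1 − 0.875174) = 0.093620.
Expected differing sites = pL ≈ 0.093620 × 1963 = 183.77606 ≈ 184.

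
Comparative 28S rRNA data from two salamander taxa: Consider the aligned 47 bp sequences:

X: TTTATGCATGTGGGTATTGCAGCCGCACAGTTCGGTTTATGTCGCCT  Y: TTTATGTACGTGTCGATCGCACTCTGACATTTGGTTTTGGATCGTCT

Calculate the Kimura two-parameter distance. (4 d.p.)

0.4959

Of 47 sites, 7 differences are transitions and 10 are transversions, so P = 7/47 ≈ 0.148936 and Q = 10/47 ≈ 0.212766.
Under the Kimura two-parameter model, d = −½ ln(1 − 2P − Q) − ¼ ln(1 − 2Q).
1 − 2P − Q = 0.489362, giving −½ ln(0.489362) = 0.357326.
1 − 2Q = 0.574468, giving −¼ ln(0.574468) = 0.138578.
d = 0.357326 + 0.138578 = 0.495904.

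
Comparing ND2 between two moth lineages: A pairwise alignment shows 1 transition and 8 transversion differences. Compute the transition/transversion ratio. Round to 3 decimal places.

R = 1/8 = 0.125.

0.125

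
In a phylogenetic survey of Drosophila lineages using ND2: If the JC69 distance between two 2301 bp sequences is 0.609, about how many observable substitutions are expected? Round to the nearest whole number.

960

Invert JC69: p = (3/4)(1 − e^(−4d/3)) = 0.75 × (1 − e^(-0.812)) = 0.75 × (1 − 0.443969) = 0.417023.
Expected differing sites = pL ≈ 0.417023 × 2301 = 959.569923 ≈ 960.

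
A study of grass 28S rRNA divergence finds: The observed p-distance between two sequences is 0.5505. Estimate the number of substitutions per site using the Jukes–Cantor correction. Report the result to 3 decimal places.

0.993

d = −(3/4) ln(1 − 4p/3) = −0.75 ln(1 − 0.734) = −0.75 ln(0.266)
  = −0.75 × (-1.324259) = 0.993194 substitutions/site.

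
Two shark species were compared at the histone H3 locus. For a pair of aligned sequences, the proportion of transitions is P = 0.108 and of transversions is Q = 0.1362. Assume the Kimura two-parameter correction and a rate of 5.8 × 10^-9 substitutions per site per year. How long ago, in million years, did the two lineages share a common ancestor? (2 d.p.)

Under the Kimura two-parameter model, d = −½ ln(1 − 2P − Q) − ¼ ln(1 − 2Q).
1 − 2P − Q = 0.6478, giving −½ ln(0.6478) = 0.217087.
1 − 2Q = 0.7276, giving −¼ ln(0.7276) = 0.079501.
d = 0.217087 + 0.079501 = 0.296588.
Under a molecular clock d = 2μt, so t = d/(2μ) = 0.296588 / (2 × 5.8 × 10^-9) = 25.57 million years.

25.57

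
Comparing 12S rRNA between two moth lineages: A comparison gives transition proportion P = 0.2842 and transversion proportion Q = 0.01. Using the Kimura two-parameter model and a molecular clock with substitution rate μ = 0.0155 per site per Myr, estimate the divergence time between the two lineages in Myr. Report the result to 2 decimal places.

Under the Kimura two-parameter model, d = −½ ln(1 − 2P − Q) − ¼ ln(1 − 2Q).
1 − 2P − Q = 0.4216, giving −½ ln(0.4216) = 0.431849.
1 − 2Q = 0.98, giving −¼ ln(0.98) = 0.005051.
d = 0.431849 + 0.005051 = 0.436900.
Under a molecular clock d = 2μt, so t = d/(2μ) = 0.436900 / (2 × 0.0155) = 14.09 Myr.

14.09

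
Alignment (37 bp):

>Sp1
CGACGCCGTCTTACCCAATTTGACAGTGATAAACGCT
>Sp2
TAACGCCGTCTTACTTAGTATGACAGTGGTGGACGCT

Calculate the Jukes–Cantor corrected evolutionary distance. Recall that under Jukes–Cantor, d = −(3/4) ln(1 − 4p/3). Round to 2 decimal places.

The sequences differ at 9 of 37 sites (1, 2, 15, 16, 18, 20, 29, 31, 32), so p = 9/37 ≈ 0.243243.
d = −(3/4) ln(1 − 4p/3) = −0.75 ln(1 − 0.324324) = −0.75 ln(0.675676)
  = −0.75 × (-0.392042) = 0.294032 substitutions/site.

0.29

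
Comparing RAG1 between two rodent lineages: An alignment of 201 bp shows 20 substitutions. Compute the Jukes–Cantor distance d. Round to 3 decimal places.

0.107

p = 20/201 ≈ 0.099502.
d = −(3/4) ln(1 − 4p/3) = −0.75 ln(1 − 0.132669) = −0.75 ln(0.867331)
  = −0.75 × (-0.142335) = 0.106751 substitutions/site.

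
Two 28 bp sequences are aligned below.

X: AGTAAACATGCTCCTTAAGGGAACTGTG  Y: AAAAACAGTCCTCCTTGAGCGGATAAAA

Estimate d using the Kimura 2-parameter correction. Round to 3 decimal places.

Of 28 sites, 7 differences are transitions and 7 are transversions, so P = 7/28 = 0.25 and Q = 7/28 = 0.25.
Under the Kimura two-parameter model, d = −½ ln(1 − 2P − Q) − ¼ ln(1 − 2Q).
1 − 2P − Q = 0.25, giving −½ ln(0.25) = 0.693147.
1 − 2Q = 0.5, giving −¼ ln(0.5) = 0.173287.
d = 0.693147 + 0.173287 = 0.866434.

0.866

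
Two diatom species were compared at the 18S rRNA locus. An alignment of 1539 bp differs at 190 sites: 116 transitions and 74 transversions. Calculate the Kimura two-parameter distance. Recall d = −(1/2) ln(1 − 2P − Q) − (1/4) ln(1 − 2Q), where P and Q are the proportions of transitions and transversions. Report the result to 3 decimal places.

P = 116/1539 ≈ 0.075374 and Q = 74/1539 ≈ 0.048083.
Under the Kimura two-parameter model, d = −½ ln(1 − 2P − Q) − ¼ ln(1 − 2Q).
1 − 2P − Q = 0.801169, giving −½ ln(0.801169) = 0.110842.
1 − 2Q = 0.903834, giving −¼ ln(0.903834) = 0.025277.
d = 0.110842 + 0.025277 = 0.136119.

0.136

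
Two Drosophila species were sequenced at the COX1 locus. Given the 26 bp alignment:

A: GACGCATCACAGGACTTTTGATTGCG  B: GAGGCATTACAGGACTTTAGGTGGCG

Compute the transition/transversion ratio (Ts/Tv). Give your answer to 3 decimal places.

0.667

Transitions are A↔G and C↔T; transversions are all other mismatches.
Transitions: 2. Transversions: 3.
R = 2/3 = 0.666666… ≈ 0.667 (to 3 d.p.).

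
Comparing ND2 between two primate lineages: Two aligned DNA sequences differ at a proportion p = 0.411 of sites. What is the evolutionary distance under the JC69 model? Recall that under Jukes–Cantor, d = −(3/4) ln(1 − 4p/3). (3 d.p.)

0.596

d = −(3/4) ln(1 − 4p/3) = −0.75 ln(1 − 0.548) = −0.75 ln(0.452)
  = −0.75 × (-0.794073) = 0.595555 substitutions/site.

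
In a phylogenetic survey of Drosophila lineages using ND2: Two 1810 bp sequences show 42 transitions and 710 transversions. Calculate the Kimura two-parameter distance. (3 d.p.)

0.672

P = 42/1810 ≈ 0.023204 and Q = 710/1810 ≈ 0.392265.
Under the Kimura two-parameter model, d = −½ ln(1 − 2P − Q) − ¼ ln(1 − 2Q).
1 − 2P − Q = 0.561327, giving −½ ln(0.561327) = 0.288726.
1 − 2Q = 0.21547, giving −¼ ln(0.21547) = 0.383733.
d = 0.288726 + 0.383733 = 0.672459.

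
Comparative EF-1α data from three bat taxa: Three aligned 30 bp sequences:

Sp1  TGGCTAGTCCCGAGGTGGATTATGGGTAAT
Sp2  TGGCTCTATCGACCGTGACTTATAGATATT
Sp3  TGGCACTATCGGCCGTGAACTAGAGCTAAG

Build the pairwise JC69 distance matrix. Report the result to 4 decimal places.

Sp1–Sp2: 13/30 sites differ → p ≈ 0.433333, d = −0.75 ln(1 − 0.577777) = 0.646666 ≈ 0.6467.
Sp1–Sp3: 14/30 sites differ → p ≈ 0.466667, d = −0.75 ln(1 − 0.622223) = 0.730088 ≈ 0.7301.
Sp2–Sp3: 8/30 sites differ → p ≈ 0.266667, d = −0.75 ln(1 − 0.355556) = 0.329526 ≈ 0.3295.

d(Sp1,Sp2) = 0.6467, d(Sp1,Sp3) = 0.7301, d(Sp2,Sp3) = 0.3295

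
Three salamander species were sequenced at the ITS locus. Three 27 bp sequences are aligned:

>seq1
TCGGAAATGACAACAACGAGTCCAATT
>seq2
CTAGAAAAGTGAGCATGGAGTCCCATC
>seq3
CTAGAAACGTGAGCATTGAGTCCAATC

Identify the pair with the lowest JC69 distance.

seq1–seq2: 11/27 differ, p = 0.407, d = 0.588.
seq1–seq3: 10/27 differ, p = 0.370, d = 0.511.
seq2–seq3: 3/27 differ, p = 0.111, d = 0.120.
The smallest distance is between seq2 and seq3.

seq2 and seq3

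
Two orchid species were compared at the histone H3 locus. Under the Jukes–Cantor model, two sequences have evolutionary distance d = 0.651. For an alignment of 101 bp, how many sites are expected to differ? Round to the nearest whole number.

Invert JC69: p = (3/4)(1 − e^(−4d/3)) = 0.75 × (1 − e^(-0.868)) = 0.75 × (1 − 0.419790) = 0.435158.
Expected differing sites = pL ≈ 0.435158 × 101 = 43.950958 ≈ 44.

44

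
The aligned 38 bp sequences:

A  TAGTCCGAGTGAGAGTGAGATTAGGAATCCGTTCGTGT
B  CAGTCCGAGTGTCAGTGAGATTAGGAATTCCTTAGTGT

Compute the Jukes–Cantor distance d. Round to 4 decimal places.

0.1773

The sequences differ at 6 of 38 sites (1, 12, 13, 29, 31, 34), so p = 6/38 ≈ 0.157895.
d = −(3/4) ln(1 − 4p/3) = −0.75 ln(1 − 0.210527) = −0.75 ln(0.789473)
  = −0.75 × (-0.236390) = 0.177293 substitutions/site.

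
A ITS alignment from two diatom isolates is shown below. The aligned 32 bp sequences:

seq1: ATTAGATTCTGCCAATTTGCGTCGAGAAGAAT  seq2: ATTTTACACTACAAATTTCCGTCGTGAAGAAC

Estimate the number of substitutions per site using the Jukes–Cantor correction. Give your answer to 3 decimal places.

0.353

The sequences differ at 9 of 32 sites (4, 5, 7, 8, 11, 13, 19, 25, 32), so p = 9/32 = 0.28125.
d = −(3/4) ln(1 − 4p/3) = −0.75 ln(1 − 0.375) = −0.75 ln(0.625)
  = −0.75 × (-0.470004) = 0.352503 substitutions/site.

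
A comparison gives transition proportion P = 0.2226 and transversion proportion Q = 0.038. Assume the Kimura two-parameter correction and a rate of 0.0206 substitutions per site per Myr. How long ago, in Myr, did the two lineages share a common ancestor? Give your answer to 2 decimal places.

8.49

Under the Kimura two-parameter model, d = −½ ln(1 − 2P − Q) − ¼ ln(1 − 2Q).
1 − 2P − Q = 0.5168, giving −½ ln(0.5168) = 0.330050.
1 − 2Q = 0.924, giving −¼ ln(0.924) = 0.019761.
d = 0.330050 + 0.019761 = 0.349811.
Under a molecular clock d = 2μt, so t = d/(2μ) = 0.349811 / (2 × 0.0206) = 8.49 Myr.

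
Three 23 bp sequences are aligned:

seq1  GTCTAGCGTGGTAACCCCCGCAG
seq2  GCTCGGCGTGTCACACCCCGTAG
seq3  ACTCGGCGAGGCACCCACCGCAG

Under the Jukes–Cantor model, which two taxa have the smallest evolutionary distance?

seq1–seq2: 9/23 differ, p = 0.391, d = 0.553.
seq1–seq3: 9/23 differ, p = 0.391, d = 0.553.
seq2–seq3: 6/23 differ, p = 0.261, d = 0.321.
The smallest distance is between seq2 and seq3.

seq2 and seq3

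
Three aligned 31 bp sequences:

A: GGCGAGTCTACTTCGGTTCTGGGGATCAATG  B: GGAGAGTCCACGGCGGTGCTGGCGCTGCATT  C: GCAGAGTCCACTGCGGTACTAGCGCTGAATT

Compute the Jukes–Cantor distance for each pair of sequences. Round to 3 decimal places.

d(A,B) = 0.422, d(A,C) = 0.422, d(B,C) = 0.182

A–B: 10/31 sites differ → p ≈ 0.322581, d = −0.75 ln(1 − 0.430108) = 0.421731 ≈ 0.422.
A–C: 10/31 sites differ → p ≈ 0.322581, d = −0.75 ln(1 − 0.430108) = 0.421731 ≈ 0.422.
B–C: 5/31 sites differ → p ≈ 0.16129, d = −0.75 ln(1 − 0.215053) = 0.181604 ≈ 0.182.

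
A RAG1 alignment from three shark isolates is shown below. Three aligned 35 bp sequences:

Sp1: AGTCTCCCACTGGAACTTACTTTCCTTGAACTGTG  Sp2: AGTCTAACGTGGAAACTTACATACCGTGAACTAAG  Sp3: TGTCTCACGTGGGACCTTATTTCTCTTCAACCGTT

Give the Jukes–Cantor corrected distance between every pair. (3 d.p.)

Sp1–Sp2: 11/35 sites differ → p ≈ 0.314286, d = −0.75 ln(1 − 0.419048) = 0.407315 ≈ 0.407.
Sp1–Sp3: 12/35 sites differ → p ≈ 0.342857, d = −0.75 ln(1 − 0.457143) = 0.458182 ≈ 0.458.
Sp2–Sp3: 14/35 sites differ → p = 0.4, d = −0.75 ln(1 − 0.533333) = 0.571605 ≈ 0.572.

d(Sp1,Sp2) = 0.407, d(Sp1,Sp3) = 0.458, d(Sp2,Sp3) = 0.572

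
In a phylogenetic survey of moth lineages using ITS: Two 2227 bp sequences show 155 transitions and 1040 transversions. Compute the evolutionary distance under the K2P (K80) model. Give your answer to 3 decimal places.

1.145

P = 155/2227 ≈ 0.0696 and Q = 1040/2227 ≈ 0.466996.
Under the Kimura two-parameter model, d = −½ ln(1 − 2P − Q) − ¼ ln(1 − 2Q).
1 − 2P − Q = 0.393804, giving −½ ln(0.393804) = 0.465951.
1 − 2Q = 0.066008, giving −¼ ln(0.066008) = 0.679495.
d = 0.465951 + 0.679495 = 1.145446.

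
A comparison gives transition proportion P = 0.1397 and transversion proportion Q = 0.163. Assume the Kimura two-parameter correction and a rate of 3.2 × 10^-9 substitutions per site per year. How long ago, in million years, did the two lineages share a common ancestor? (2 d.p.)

61.05

Under the Kimura two-parameter model, d = −½ ln(1 − 2P − Q) − ¼ ln(1 − 2Q).
1 − 2P − Q = 0.5576, giving −½ ln(0.5576) = 0.292057.
1 − 2Q = 0.674, giving −¼ ln(0.674) = 0.098631.
d = 0.292057 + 0.098631 = 0.390688.
Under a molecular clock d = 2μt, so t = d/(2μ) = 0.390688 / (2 × 3.2 × 10^-9) = 61.05 million years.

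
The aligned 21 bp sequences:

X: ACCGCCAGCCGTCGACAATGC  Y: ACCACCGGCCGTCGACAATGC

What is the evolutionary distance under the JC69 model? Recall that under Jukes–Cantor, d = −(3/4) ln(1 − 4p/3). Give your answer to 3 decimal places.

The sequences differ at 2 of 21 sites (4, 7), so p = 2/21 ≈ 0.095238.
d = −(3/4) ln(1 − 4p/3) = −0.75 ln(1 − 0.126984) = −0.75 ln(0.873016)
  = −0.75 × (-0.135801) = 0.101851 substitutions/site.

0.102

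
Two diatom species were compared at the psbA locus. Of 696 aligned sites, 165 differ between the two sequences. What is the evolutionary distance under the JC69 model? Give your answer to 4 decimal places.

0.2849

p = 165/696 ≈ 0.237069.
d = −(3/4) ln(1 − 4p/3) = −0.75 ln(1 − 0.316092) = −0.75 ln(0.683908)
  = −0.75 × (-0.379932) = 0.284949 substitutions/site.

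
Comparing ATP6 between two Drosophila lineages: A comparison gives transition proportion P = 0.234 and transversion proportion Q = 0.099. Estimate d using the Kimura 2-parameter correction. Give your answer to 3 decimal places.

Under the Kimura two-parameter model, d = −½ ln(1 − 2P − Q) − ¼ ln(1 − 2Q).
1 − 2P − Q = 0.433, giving −½ ln(0.433) = 0.418509.
1 − 2Q = 0.802, giving −¼ ln(0.802) = 0.055162.
d = 0.418509 + 0.055162 = 0.473671.

0.474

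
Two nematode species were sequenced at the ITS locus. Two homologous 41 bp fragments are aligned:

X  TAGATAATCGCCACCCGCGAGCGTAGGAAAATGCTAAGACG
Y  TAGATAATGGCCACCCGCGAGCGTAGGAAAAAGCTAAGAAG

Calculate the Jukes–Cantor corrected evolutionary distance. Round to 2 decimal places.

The sequences differ at 3 of 41 sites (9, 32, 40), so p = 3/41 ≈ 0.073171.
d = −(3/4) ln(1 − 4p/3) = −0.75 ln(1 − 0.097561) = −0.75 ln(0.902439)
  = −0.75 × (-0.102654) = 0.076991 substitutions/site.

0.08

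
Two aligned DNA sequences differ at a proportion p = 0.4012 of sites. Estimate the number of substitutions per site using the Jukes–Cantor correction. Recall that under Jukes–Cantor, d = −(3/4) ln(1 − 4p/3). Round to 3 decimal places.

0.574

d = −(3/4) ln(1 − 4p/3) = −0.75 ln(1 − 0.534933) = −0.75 ln(0.465067)
  = −0.75 × (-0.765574) = 0.574181 substitutions/site.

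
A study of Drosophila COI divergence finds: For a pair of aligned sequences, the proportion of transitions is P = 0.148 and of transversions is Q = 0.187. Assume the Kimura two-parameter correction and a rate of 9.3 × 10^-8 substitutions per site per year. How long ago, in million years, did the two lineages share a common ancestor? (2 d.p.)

2.40

Under the Kimura two-parameter model, d = −½ ln(1 − 2P − Q) − ¼ ln(1 − 2Q).
1 − 2P − Q = 0.517, giving −½ ln(0.517) = 0.329856.
1 − 2Q = 0.626, giving −¼ ln(0.626) = 0.117101.
d = 0.329856 + 0.117101 = 0.446957.
Under a molecular clock d = 2μt, so t = d/(2μ) = 0.446957 / (2 × 9.3 × 10^-8) = 2.40 million years.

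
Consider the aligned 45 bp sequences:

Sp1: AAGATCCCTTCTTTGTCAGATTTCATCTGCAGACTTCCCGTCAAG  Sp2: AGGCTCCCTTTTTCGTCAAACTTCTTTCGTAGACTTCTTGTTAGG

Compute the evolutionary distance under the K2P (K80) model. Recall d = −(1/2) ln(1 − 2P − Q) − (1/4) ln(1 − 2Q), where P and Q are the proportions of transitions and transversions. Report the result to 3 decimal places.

0.454

Of 45 sites, 12 differences are transitions and 2 are transversions, so P = 12/45 ≈ 0.266667 and Q = 2/45 ≈ 0.044444.
Under the Kimura two-parameter model, d = −½ ln(1 − 2P − Q) − ¼ ln(1 − 2Q).
1 − 2P − Q = 0.422222, giving −½ ln(0.422222) = 0.431112.
1 − 2Q = 0.911112, giving −¼ ln(0.911112) = 0.023272.
d = 0.431112 + 0.023272 = 0.454384.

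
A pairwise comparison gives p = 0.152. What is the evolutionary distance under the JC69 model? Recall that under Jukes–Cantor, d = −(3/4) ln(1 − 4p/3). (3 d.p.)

d = −(3/4) ln(1 − 4p/3) = −0.75 ln(1 − 0.202667) = −0.75 ln(0.797333)
  = −0.75 × (-0.226483) = 0.169862 substitutions/site.

0.170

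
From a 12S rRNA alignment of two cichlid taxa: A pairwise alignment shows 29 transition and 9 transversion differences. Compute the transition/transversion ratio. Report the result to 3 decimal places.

3.222

R = 29/9 = 3.222222… ≈ 3.222 (to 3 d.p.).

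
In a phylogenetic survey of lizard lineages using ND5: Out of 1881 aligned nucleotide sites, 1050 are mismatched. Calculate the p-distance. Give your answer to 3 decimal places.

p = 1050/1881 = 0.558213… ≈ 0.558 (to 3 d.p.).

0.558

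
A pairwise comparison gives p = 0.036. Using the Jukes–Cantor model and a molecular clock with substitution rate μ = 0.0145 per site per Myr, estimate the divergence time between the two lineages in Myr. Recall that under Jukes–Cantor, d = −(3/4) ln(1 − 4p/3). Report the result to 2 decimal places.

1.27

d = −(3/4) ln(1 − 4p/3) = −0.75 ln(1 − 0.048) = −0.75 ln(0.952)
  = −0.75 × (-0.049190) = 0.036893 substitutions/site.
Under a molecular clock d = 2μt, so t = d/(2μ) = 0.036893 / (2 × 0.0145) = 1.27 Myr.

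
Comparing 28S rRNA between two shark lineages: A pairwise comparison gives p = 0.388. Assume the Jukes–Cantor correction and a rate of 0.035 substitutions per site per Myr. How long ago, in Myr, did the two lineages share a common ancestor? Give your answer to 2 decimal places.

7.80

d = −(3/4) ln(1 − 4p/3) = −0.75 ln(1 − 0.517333) = −0.75 ln(0.482667)
  = −0.75 × (-0.728428) = 0.546321 substitutions/site.
Under a molecular clock d = 2μt, so t = d/(2μ) = 0.546321 / (2 × 0.035) = 7.80 Myr.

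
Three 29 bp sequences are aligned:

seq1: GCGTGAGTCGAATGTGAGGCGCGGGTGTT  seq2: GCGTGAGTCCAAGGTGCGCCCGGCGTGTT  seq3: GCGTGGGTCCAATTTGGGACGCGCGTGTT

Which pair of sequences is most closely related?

seq1 and seq3

seq1–seq2: 7/29 differ, p = 0.241, d = 0.291.
seq1–seq3: 6/29 differ, p = 0.207, d = 0.242.
seq2–seq3: 7/29 differ, p = 0.241, d = 0.291.
The smallest distance is between seq1 and seq3.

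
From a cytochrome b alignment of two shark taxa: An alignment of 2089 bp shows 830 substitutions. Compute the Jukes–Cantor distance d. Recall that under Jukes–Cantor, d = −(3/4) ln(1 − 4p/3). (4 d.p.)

0.5659

p = 830/2089 ≈ 0.397319.
d = −(3/4) ln(1 − 4p/3) = −0.75 ln(1 − 0.529759) = −0.75 ln(0.470241)
  = −0.75 × (-0.754510) = 0.565883 substitutions/site.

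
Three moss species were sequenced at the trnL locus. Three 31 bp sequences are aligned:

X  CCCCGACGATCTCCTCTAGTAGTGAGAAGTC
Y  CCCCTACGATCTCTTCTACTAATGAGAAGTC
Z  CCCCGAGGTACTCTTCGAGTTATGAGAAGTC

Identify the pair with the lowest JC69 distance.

X and Y

X–Y: 4/31 differ, p = 0.129, d = 0.142.
X–Z: 7/31 differ, p = 0.226, d = 0.269.
Y–Z: 7/31 differ, p = 0.226, d = 0.269.
The smallest distance is between X and Y.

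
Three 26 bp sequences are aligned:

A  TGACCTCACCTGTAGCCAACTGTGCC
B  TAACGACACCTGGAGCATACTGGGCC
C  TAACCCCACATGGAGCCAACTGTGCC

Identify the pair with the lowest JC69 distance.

A and C

A–B: 7/26 differ, p = 0.269, d = 0.334.
A–C: 4/26 differ, p = 0.154, d = 0.172.
B–C: 6/26 differ, p = 0.231, d = 0.276.
The smallest distance is between A and C.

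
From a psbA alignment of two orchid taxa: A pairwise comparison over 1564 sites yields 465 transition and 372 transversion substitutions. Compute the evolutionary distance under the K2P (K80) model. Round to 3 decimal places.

P = 465/1564 ≈ 0.297315 and Q = 372/1564 ≈ 0.237852.
Under the Kimura two-parameter model, d = −½ ln(1 − 2P − Q) − ¼ ln(1 − 2Q).
1 − 2P − Q = 0.167518, giving −½ ln(0.167518) = 0.893332.
1 − 2Q = 0.524296, giving −¼ ln(0.524296) = 0.161425.
d = 0.893332 + 0.161425 = 1.054757.

1.055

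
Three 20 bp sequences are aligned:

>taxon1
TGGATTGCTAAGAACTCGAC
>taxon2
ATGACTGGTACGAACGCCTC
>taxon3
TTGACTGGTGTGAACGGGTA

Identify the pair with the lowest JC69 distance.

taxon1–taxon2: 8/20 differ, p = 0.400, d = 0.572.
taxon1–taxon3: 9/20 differ, p = 0.450, d = 0.687.
taxon2–taxon3: 6/20 differ, p = 0.300, d = 0.383.
The smallest distance is between taxon2 and taxon3.

taxon2 and taxon3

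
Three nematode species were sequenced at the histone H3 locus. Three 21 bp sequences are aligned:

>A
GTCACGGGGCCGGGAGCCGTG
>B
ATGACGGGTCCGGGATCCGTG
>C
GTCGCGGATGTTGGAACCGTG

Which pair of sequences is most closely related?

A–B: 4/21 differ, p = 0.190, d = 0.220.
A–C: 7/21 differ, p = 0.333, d = 0.441.
B–C: 8/21 differ, p = 0.381, d = 0.532.
The smallest distance is between A and B.

A and B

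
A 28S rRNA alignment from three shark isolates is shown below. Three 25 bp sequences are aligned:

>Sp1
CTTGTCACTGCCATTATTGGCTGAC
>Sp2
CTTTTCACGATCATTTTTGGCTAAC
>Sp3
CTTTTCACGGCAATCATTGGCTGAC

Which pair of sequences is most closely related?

Sp1 and Sp3

Sp1–Sp2: 6/25 differ, p = 0.240, d = 0.289.
Sp1–Sp3: 4/25 differ, p = 0.160, d = 0.180.
Sp2–Sp3: 6/25 differ, p = 0.240, d = 0.289.
The smallest distance is between Sp1 and Sp3.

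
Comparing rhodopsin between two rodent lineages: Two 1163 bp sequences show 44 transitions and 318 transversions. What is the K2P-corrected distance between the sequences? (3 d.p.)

P = 44/1163 ≈ 0.037833 and Q = 318/1163 ≈ 0.273431.
Under the Kimura two-parameter model, d = −½ ln(1 − 2P − Q) − ¼ ln(1 − 2Q).
1 − 2P − Q = 0.650903, giving −½ ln(0.650903) = 0.214697.
1 − 2Q = 0.453138, giving −¼ ln(0.453138) = 0.197890.
d = 0.214697 + 0.197890 = 0.412587.

0.413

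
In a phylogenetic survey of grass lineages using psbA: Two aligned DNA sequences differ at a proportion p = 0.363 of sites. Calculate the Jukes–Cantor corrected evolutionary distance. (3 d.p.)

d = −(3/4) ln(1 − 4p/3) = −0.75 ln(1 − 0.484) = −0.75 ln(0.516)
  = −0.75 × (-0.661649) = 0.496237 substitutions/site.

0.496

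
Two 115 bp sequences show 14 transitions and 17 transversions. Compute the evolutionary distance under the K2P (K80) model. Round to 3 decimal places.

P = 14/115 ≈ 0.121739 and Q = 17/115 ≈ 0.147826.
Under the Kimura two-parameter model, d = −½ ln(1 − 2P − Q) − ¼ ln(1 − 2Q).
1 − 2P − Q = 0.608696, giving −½ ln(0.608696) = 0.248218.
1 − 2Q = 0.704348, giving −¼ ln(0.704348) = 0.087621.
d = 0.248218 + 0.087621 = 0.335839.

0.336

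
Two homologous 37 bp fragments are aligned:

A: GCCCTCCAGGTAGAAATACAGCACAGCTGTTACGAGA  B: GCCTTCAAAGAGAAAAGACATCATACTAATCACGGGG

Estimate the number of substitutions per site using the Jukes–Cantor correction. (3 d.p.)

0.645

The sequences differ at 16 of 37 sites, so p = 16/37 ≈ 0.432432.
d = −(3/4) ln(1 − 4p/3) = −0.75 ln(1 − 0.576576) = −0.75 ln(0.423424)
  = −0.75 × (-0.859381) = 0.644536 substitutions/site.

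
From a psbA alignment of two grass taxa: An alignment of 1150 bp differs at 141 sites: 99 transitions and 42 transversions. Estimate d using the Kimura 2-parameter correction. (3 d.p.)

0.136

P = 99/1150 ≈ 0.086087 and Q = 42/1150 ≈ 0.036522.
Under the Kimura two-parameter model, d = −½ ln(1 − 2P − Q) − ¼ ln(1 − 2Q).
1 − 2P − Q = 0.791304, giving −½ ln(0.791304) = 0.117037.
1 − 2Q = 0.926956, giving −¼ ln(0.926956) = 0.018962.
d = 0.117037 + 0.018962 = 0.135999.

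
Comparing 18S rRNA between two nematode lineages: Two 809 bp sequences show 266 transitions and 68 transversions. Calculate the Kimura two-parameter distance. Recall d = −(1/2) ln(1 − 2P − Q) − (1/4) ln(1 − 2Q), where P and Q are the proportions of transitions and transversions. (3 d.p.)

0.723

P = 266/809 ≈ 0.328801 and Q = 68/809 ≈ 0.084054.
Under the Kimura two-parameter model, d = −½ ln(1 − 2P − Q) − ¼ ln(1 − 2Q).
1 − 2P − Q = 0.258344, giving −½ ln(0.258344) = 0.676732.
1 − 2Q = 0.831892, giving −¼ ln(0.831892) = 0.046013.
d = 0.676732 + 0.046013 = 0.722745.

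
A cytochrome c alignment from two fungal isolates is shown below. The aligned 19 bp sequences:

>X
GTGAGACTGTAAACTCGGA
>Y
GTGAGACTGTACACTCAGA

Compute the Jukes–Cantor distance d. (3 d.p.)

The sequences differ at 2 of 19 sites (12, 17), so p = 2/19 ≈ 0.105263.
d = −(3/4) ln(1 − 4p/3) = −0.75 ln(1 − 0.140351) = −0.75 ln(0.859649)
  = −0.75 × (-0.151231) = 0.113423 substitutions/site.

0.113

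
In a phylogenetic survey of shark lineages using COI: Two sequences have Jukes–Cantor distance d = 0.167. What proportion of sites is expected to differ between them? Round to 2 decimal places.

0.15

p = (3/4)(1 − e^(−4d/3)) = 0.75 × (1 − e^(-0.222667)) = 0.75 × (1 − 0.800381) = 0.149714.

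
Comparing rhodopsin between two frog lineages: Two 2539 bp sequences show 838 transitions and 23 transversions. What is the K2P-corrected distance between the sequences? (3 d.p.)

P = 838/2539 ≈ 0.330051 and Q = 23/2539 ≈ 0.009059.
Under the Kimura two-parameter model, d = −½ ln(1 − 2P − Q) − ¼ ln(1 − 2Q).
1 − 2P − Q = 0.330839, giving −½ ln(0.330839) = 0.553062.
1 − 2Q = 0.981882, giving −¼ ln(0.981882) = 0.004571.
d = 0.553062 + 0.004571 = 0.557633.

0.558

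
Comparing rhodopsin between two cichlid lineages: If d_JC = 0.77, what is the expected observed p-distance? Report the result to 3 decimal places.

p = (3/4)(1 − e^(−4d/3)) = 0.75 × (1 − e^(-1.026667)) = 0.75 × (1 − 0.358199) = 0.481351.

0.481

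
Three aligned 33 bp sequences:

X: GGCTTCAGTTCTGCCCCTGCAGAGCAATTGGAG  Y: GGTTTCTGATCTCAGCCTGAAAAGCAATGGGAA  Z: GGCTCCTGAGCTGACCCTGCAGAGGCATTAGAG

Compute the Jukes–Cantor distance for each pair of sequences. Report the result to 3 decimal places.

X–Y: 10/33 sites differ → p ≈ 0.30303, d = −0.75 ln(1 − 0.40404) = 0.388186 ≈ 0.388.
X–Z: 8/33 sites differ → p ≈ 0.242424, d = −0.75 ln(1 − 0.323232) = 0.292820 ≈ 0.293.
Y–Z: 12/33 sites differ → p ≈ 0.363636, d = −0.75 ln(1 − 0.484848) = 0.497470 ≈ 0.497.

d(X,Y) = 0.388, d(X,Z) = 0.293, d(Y,Z) = 0.497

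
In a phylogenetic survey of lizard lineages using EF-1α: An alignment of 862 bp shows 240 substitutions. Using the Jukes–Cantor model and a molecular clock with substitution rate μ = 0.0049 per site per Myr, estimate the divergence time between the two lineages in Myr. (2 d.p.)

35.51

p = 240/862 ≈ 0.278422.
d = −(3/4) ln(1 − 4p/3) = −0.75 ln(1 − 0.371229) = −0.75 ln(0.628771)
  = −0.75 × (-0.463988) = 0.347991 substitutions/site.
Under a molecular clock d = 2μt, so t = d/(2μ) = 0.347991 / (2 × 0.0049) = 35.51 Myr.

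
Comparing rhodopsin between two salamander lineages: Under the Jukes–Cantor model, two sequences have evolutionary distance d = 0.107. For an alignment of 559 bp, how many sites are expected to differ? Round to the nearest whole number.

Invert JC69: p = (3/4)(1 − e^(−4d/3)) = 0.75 × (1 − e^(-0.142667)) = 0.75 × (1 − 0.867043) = 0.099718.
Expected differing sites = pL ≈ 0.099718 × 559 = 55.742362 ≈ 56.

56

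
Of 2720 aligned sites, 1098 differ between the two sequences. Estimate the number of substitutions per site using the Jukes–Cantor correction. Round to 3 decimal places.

0.580

p = 1098/2720 ≈ 0.403676.
d = −(3/4) ln(1 − 4p/3) = −0.75 ln(1 − 0.538235) = −0.75 ln(0.461765)
  = −0.75 × (-0.772699) = 0.579524 substitutions/site.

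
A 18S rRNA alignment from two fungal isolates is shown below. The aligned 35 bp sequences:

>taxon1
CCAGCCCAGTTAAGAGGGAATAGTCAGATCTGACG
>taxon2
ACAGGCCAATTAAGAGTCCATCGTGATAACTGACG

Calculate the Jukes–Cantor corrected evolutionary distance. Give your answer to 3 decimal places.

0.360

The sequences differ at 10 of 35 sites (1, 5, 9, 17, 18, 19, 22, 25, 27, 29), so p = 10/35 ≈ 0.285714.
d = −(3/4) ln(1 − 4p/3) = −0.75 ln(1 − 0.380952) = −0.75 ln(0.619048)
  = −0.75 × (-0.479572) = 0.359679 substitutions/site.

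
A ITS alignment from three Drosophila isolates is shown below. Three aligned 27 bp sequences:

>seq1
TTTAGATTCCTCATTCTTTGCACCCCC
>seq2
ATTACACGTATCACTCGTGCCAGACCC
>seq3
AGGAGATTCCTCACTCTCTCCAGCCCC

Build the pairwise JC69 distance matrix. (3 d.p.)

seq1–seq2: 12/27 sites differ → p ≈ 0.444444, d = −0.75 ln(1 − 0.592592) = 0.673455 ≈ 0.673.
seq1–seq3: 7/27 sites differ → p ≈ 0.259259, d = −0.75 ln(1 − 0.345679) = 0.318118 ≈ 0.318.
seq2–seq3: 11/27 sites differ → p ≈ 0.407407, d = −0.75 ln(1 − 0.543209) = 0.587647 ≈ 0.588.

d(seq1,seq2) = 0.673, d(seq1,seq3) = 0.318, d(seq2,seq3) = 0.588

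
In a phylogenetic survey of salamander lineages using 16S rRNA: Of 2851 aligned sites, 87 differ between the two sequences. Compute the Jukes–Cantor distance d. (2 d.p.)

0.03

p = 87/2851 ≈ 0.030516.
d = −(3/4) ln(1 − 4p/3) = −0.75 ln(1 − 0.040688) = −0.75 ln(0.959312)
  = −0.75 × (-0.041539) = 0.031154 substitutions/site.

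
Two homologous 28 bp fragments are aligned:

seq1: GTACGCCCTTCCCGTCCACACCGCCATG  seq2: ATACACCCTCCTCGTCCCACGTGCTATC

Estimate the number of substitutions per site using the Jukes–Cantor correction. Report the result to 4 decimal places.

0.5565

The sequences differ at 11 of 28 sites, so p = 11/28 ≈ 0.392857.
d = −(3/4) ln(1 − 4p/3) = −0.75 ln(1 − 0.523809) = −0.75 ln(0.476191)
  = −0.75 × (-0.741936) = 0.556452 substitutions/site.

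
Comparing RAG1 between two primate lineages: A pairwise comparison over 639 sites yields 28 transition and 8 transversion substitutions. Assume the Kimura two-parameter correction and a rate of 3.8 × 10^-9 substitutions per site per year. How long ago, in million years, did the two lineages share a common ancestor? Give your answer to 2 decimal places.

P = 28/639 ≈ 0.043818 and Q = 8/639 ≈ 0.01252.
Under the Kimura two-parameter model, d = −½ ln(1 − 2P − Q) − ¼ ln(1 − 2Q).
1 − 2P − Q = 0.899844, giving −½ ln(0.899844) = 0.052767.
1 − 2Q = 0.97496, giving −¼ ln(0.97496) = 0.006340.
d = 0.052767 + 0.006340 = 0.059107.
Under a molecular clock d = 2μt, so t = d/(2μ) = 0.059107 / (2 × 3.8 × 10^-9) = 7.78 million years.

7.78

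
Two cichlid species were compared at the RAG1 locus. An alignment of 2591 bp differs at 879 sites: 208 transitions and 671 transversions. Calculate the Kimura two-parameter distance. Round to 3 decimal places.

P = 208/2591 ≈ 0.080278 and Q = 671/2591 ≈ 0.258973.
Under the Kimura two-parameter model, d = −½ ln(1 − 2P − Q) − ¼ ln(1 − 2Q).
1 − 2P − Q = 0.580471, giving −½ ln(0.580471) = 0.271958.
1 − 2Q = 0.482054, giving −¼ ln(0.482054) = 0.182425.
d = 0.271958 + 0.182425 = 0.454383.

0.454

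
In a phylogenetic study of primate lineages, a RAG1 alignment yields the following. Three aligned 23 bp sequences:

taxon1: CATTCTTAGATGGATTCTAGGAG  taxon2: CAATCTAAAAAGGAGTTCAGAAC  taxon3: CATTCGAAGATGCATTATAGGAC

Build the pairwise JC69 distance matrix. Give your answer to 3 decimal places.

taxon1–taxon2: 9/23 sites differ → p ≈ 0.391304, d = −0.75 ln(1 − 0.521739) = 0.553199 ≈ 0.553.
taxon1–taxon3: 5/23 sites differ → p ≈ 0.217391, d = −0.75 ln(1 − 0.289855) = 0.256715 ≈ 0.257.
taxon2–taxon3: 9/23 sites differ → p ≈ 0.391304, d = −0.75 ln(1 − 0.521739) = 0.553199 ≈ 0.553.

d(taxon1,taxon2) = 0.553, d(taxon1,taxon3) = 0.257, d(taxon2,taxon3) = 0.553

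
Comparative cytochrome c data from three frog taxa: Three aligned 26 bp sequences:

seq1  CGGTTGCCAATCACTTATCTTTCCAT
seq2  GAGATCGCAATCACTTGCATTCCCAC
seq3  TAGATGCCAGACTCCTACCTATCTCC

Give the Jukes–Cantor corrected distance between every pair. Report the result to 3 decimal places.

seq1–seq2: 10/26 sites differ → p ≈ 0.384615, d = −0.75 ln(1 − 0.51282) = 0.539341 ≈ 0.539.
seq1–seq3: 12/26 sites differ → p ≈ 0.461538, d = −0.75 ln(1 − 0.615384) = 0.716632 ≈ 0.717.
seq2–seq3: 13/26 sites differ → p = 0.5, d = −0.75 ln(1 − 0.666667) = 0.823960 ≈ 0.824.

d(seq1,seq2) = 0.539, d(seq1,seq3) = 0.717, d(seq2,seq3) = 0.824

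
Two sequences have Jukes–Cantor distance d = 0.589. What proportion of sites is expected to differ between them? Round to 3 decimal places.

0.408

p = (3/4)(1 − e^(−4d/3)) = 0.75 × (1 − e^(-0.785333)) = 0.75 × (1 − 0.455968) = 0.408024.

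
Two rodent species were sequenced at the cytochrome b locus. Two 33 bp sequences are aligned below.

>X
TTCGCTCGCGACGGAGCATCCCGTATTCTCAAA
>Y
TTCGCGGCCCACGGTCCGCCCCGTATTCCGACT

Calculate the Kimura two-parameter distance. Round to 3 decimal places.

0.500

Of 33 sites, 3 differences are transitions and 9 are transversions, so P = 3/33 ≈ 0.090909 and Q = 9/33 ≈ 0.272727.
Under the Kimura two-parameter model, d = −½ ln(1 − 2P − Q) − ¼ ln(1 − 2Q).
1 − 2P − Q = 0.545455, giving −½ ln(0.545455) = 0.303067.
1 − 2Q = 0.454546, giving −¼ ln(0.454546) = 0.197114.
d = 0.303067 + 0.197114 = 0.500181.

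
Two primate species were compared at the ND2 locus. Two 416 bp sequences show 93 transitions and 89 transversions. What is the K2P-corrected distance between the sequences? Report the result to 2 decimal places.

0.68

P = 93/416 ≈ 0.223558 and Q = 89/416 ≈ 0.213942.
Under the Kimura two-parameter model, d = −½ ln(1 − 2P − Q) − ¼ ln(1 − 2Q).
1 − 2P − Q = 0.338942, giving −½ ln(0.338942) = 0.540963.
1 − 2Q = 0.572116, giving −¼ ln(0.572116) = 0.139603.
d = 0.540963 + 0.139603 = 0.680566.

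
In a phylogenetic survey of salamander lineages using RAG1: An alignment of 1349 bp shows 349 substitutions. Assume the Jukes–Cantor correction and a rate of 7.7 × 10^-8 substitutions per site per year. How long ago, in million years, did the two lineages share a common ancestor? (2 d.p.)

2.06

p = 349/1349 ≈ 0.25871.
d = −(3/4) ln(1 − 4p/3) = −0.75 ln(1 − 0.344947) = −0.75 ln(0.655053)
  = −0.75 × (-0.423039) = 0.317279 substitutions/site.
Under a molecular clock d = 2μt, so t = d/(2μ) = 0.317279 / (2 × 7.7 × 10^-8) = 2.06 million years.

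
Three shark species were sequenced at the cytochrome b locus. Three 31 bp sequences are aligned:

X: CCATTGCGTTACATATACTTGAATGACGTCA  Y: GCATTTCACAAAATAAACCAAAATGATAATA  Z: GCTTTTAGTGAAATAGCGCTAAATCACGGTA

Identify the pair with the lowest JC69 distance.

Y and Z

X–Y: 14/31 differ, p = 0.452, d = 0.691.
X–Z: 14/31 differ, p = 0.452, d = 0.691.
Y–Z: 13/31 differ, p = 0.419, d = 0.614.
The smallest distance is between Y and Z.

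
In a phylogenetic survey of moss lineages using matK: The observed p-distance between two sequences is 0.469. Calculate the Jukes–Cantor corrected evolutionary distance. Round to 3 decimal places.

0.736

d = −(3/4) ln(1 − 4p/3) = −0.75 ln(1 − 0.625333) = −0.75 ln(0.374667)
  = −0.75 × (-0.981718) = 0.736289 substitutions/site.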